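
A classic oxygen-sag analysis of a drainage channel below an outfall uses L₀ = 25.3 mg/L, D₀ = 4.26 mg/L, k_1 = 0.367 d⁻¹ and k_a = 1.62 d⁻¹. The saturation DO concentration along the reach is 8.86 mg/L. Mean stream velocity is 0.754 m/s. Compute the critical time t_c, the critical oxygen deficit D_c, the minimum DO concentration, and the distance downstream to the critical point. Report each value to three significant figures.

t_c ≈ 0.502 d; D_c ≈ 4.77 mg/L; min DO ≈ 4.09 mg/L; x_c ≈ 32.7 km

With k_a/k_1 = 4.414 and 1 − D₀(k_a−k_1)/(k_1 L₀) = 0.4251,
t_c = ln(4.414 × 0.4251) / (1.62 − 0.367) = ln(1.877) / 1.253 = 0.6294/1.253 = 0.5024 d.
L(t_c) = L₀ e^(−k_1 t_c) = 25.3 × 0.8316 = 21.04 mg/L, and at the critical point k_a D_c = k_1 L, so D_c = (0.367/1.62) × 21.04 = 4.767 mg/L.
Minimum DO = C_s − D_c = 8.86 − 4.767 = 4.093 mg/L.
x_c = v t_c = 0.754 m/s × 0.5024 d × 86400 s/d = 32730 m ≈ 32.7 km.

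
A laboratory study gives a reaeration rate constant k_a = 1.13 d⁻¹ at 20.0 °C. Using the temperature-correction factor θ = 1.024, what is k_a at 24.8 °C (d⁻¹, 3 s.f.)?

k_a ≈ 1.27 d⁻¹

k_a(T₂) = k_a(T₁) · θ^(T₂−T₁) = 1.13 × 1.024^(24.8−20.0)
= 1.13 × 1.024^4.80 = 1.13 × 1.121 = 1.266 d⁻¹.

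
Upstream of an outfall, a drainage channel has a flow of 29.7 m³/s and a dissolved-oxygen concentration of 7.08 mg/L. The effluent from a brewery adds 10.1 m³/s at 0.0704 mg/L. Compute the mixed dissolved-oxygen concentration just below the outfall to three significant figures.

5.30 mg/L

Flow-weighted mixing: C = (Q_r C_r + Q_w C_w)/(Q_r + Q_w)
= (29.7×7.08 + 10.1×0.0704)/(29.7 + 10.1) = 211.0/39.80 = 5.301 mg/L.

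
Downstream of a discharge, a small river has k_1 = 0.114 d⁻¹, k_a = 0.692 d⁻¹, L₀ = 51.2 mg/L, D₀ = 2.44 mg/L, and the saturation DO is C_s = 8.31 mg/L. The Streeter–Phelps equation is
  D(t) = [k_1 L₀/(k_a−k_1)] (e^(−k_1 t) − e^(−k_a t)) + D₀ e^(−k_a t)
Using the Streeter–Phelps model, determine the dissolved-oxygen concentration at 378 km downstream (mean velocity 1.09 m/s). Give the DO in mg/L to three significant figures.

Travel time t = x/v = 378 km / (1.09 m/s) = 378000 m / 1.09 m/s = 346800 s = 4.014 d.
k_1 L₀/(k_a−k_1) = 0.114×51.2/(0.692−0.114) = 5.837/0.5780 = 10.10 mg/L.
e^(−k_1 t) = e^(−0.114×4.014) = 0.6328; e^(−k_a t) = e^(−0.692×4.014) = 0.06219.
D = 10.10 × (0.6328 − 0.06219) + 2.44 × 0.06219 = 5.762 + 0.1517 = 5.914 mg/L.
DO = C_s − D = 8.31 − 5.914 = 2.396 mg/L.

DO ≈ 2.40 mg/L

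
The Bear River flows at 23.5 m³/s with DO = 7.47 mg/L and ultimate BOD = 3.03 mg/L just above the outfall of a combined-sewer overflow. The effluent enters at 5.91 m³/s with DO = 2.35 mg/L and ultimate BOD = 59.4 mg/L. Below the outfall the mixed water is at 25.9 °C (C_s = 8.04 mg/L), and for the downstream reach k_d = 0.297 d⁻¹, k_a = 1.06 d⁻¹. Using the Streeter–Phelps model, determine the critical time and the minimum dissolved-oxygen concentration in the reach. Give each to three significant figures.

Mixed DO = (23.5×7.47 + 5.91×2.35)/(23.5+5.91) = 189.4/29.41 = 6.441 mg/L.
Mixed L₀ = (23.5×3.03 + 5.91×59.4)/(29.41) = 422.3/29.41 = 14.36 mg/L.
Initial deficit D₀ = C_s − DO₀ = 8.04 − 6.441 = 1.599 mg/L.
t_c = (1/0.7630) ln[(1.06/0.297)(1 − 1.599×0.7630/(0.297×14.36))] = 1.311 × ln(2.548) = 1.226 d.
D_c = (0.297/1.06) × 14.36 × e^(−0.297×1.226) = 0.2802 × 14.36 × 0.6948 = 2.795 mg/L.
Minimum DO = 8.04 − 2.795 = 5.245 mg/L.

t_c ≈ 1.23 d; minimum DO ≈ 5.24 mg/L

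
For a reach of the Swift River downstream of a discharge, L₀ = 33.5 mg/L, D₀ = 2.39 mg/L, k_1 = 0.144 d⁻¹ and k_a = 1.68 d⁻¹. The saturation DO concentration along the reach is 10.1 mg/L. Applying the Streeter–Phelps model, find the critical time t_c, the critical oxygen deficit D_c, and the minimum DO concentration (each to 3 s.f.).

t_c = [1/(k_a−k_1)] ln[(k_a/k_1)(1 − D₀(k_a−k_1)/(k_1 L₀))]
= [1/(1.68−0.144)] ln[(1.68/0.144)(1 − 2.39×1.536/(0.144×33.5))]
= (1/1.536) ln[11.67 × 0.2390] = 0.6510 × ln(2.788) = 0.6510 × 1.025 = 0.6676 d.
L(t_c) = L₀ e^(−k_1 t_c) = 33.5 × 0.9083 = 30.43 mg/L, and at the critical point k_a D_c = k_1 L, so D_c = (0.144/1.68) × 30.43 = 2.608 mg/L.
Minimum DO = C_s − D_c = 10.1 − 2.608 = 7.492 mg/L.

t_c ≈ 0.668 d; D_c ≈ 2.61 mg/L; min DO ≈ 7.49 mg/L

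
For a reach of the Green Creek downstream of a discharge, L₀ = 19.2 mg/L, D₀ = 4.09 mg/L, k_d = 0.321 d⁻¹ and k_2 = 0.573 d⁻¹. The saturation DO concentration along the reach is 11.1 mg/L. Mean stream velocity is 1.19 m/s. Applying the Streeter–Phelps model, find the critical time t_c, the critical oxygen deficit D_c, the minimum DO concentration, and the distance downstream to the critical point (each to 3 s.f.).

With k_2/k_d = 1.785 and 1 − D₀(k_2−k_d)/(k_d L₀) = 0.8328,
t_c = ln(1.785 × 0.8328) / (0.573 − 0.321) = ln(1.487) / 0.2520 = 0.3964/0.2520 = 1.573 d.
D_c = (k_d/k_2) L₀ e^(−k_d t_c) = (0.321/0.573) × 19.2 × e^(−0.321×1.573) = 0.5602 × 19.2 × 0.6035 = 6.491 mg/L.
Minimum DO = C_s − D_c = 11.1 − 6.491 = 4.609 mg/L.
x_c = v t_c = 1.19 m/s × 1.573 d × 86400 s/d = 161700 m ≈ 162 km.

t_c ≈ 1.57 d; D_c ≈ 6.49 mg/L; min DO ≈ 4.61 mg/L; x_c ≈ 162 km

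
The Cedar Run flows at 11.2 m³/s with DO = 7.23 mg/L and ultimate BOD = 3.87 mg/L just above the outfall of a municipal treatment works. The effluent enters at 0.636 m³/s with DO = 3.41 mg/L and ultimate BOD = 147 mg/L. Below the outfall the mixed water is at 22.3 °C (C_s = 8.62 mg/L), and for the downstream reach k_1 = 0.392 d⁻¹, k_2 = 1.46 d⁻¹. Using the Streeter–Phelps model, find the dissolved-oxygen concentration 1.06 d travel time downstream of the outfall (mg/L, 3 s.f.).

DO ≈ 6.38 mg/L

Mixed DO = (11.2×7.23 + 0.636×3.41)/(11.2+0.636) = 83.14/11.84 = 7.025 mg/L.
Mixed L₀ = (11.2×3.87 + 0.636×147)/(11.84) = 136.8/11.84 = 11.56 mg/L.
Initial deficit D₀ = C_s − DO₀ = 8.62 − 7.025 = 1.595 mg/L.
D(1.06) = [0.392×11.56/(1.46−0.392)](e^(−0.392×1.06) − e^(−1.46×1.06)) + 1.595 e^(−1.46×1.06)
= 4.243 × (0.6600 − 0.2128) + 1.595 × 0.2128 = 2.237 mg/L.
DO = 8.62 − 2.237 = 6.383 mg/L.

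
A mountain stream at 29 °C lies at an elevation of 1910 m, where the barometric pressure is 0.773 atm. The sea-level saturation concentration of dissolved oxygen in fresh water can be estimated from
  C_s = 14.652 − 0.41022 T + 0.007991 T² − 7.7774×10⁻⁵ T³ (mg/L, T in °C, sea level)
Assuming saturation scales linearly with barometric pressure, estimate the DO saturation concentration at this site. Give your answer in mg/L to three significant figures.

At sea level: C_s = 14.652 − 0.41022×29 + 0.007991×29² − 7.7774×10⁻⁵×29³ = 7.579 mg/L.
Pressure correction: C_s' = 7.579 × 0.773 = 5.859 mg/L.

C_s ≈ 5.86 mg/L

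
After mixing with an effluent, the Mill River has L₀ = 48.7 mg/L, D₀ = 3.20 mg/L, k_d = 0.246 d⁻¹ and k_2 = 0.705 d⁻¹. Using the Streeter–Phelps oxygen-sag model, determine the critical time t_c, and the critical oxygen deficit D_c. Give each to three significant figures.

At the critical point dD/dt = 0, so k_d L₀ e^(−k_d t) = k_2 D. Substituting D(t) from the Streeter–Phelps equation and solving for t gives
t_c = ln[(k_2/k_d)(1 − D₀(k_2−k_d)/(k_d L₀))] / (k_2−k_d).
Here k_2−k_d = 0.4590 d⁻¹ and 1 − D₀(k_2−k_d)/(k_d L₀) = 1 − 3.20×0.4590/(0.246×48.7) = 0.8774, so
t_c = ln(2.866 × 0.8774) / 0.4590 = 0.9221 / 0.4590 = 2.009 d.
D_c = (k_d/k_2) L₀ e^(−k_d t_c) = (0.246/0.705) × 48.7 × e^(−0.246×2.009) = 0.3489 × 48.7 × 0.6101 = 10.37 mg/L.

t_c ≈ 2.01 d; D_c ≈ 10.4 mg/L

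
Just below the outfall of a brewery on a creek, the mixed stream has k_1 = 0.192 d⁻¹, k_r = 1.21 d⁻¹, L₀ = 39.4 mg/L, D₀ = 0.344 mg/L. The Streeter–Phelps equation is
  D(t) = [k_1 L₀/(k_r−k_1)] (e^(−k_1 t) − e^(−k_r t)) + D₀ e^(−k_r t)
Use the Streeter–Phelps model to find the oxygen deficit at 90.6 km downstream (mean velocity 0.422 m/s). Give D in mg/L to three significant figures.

Travel time t = x/v = 90.6 km / (0.422 m/s) = 90600 m / 0.422 m/s = 214700 s = 2.485 d.
k_1 L₀/(k_r−k_1) = 0.192×39.4/(1.21−0.192) = 7.565/1.018 = 7.431 mg/L.
e^(−k_1 t) = e^(−0.192×2.485) = 0.6206; e^(−k_r t) = e^(−1.21×2.485) = 0.04946.
D = 7.431 × (0.6206 − 0.04946) + 0.344 × 0.04946 = 4.244 + 0.01701 = 4.261 mg/L.

D ≈ 4.26 mg/L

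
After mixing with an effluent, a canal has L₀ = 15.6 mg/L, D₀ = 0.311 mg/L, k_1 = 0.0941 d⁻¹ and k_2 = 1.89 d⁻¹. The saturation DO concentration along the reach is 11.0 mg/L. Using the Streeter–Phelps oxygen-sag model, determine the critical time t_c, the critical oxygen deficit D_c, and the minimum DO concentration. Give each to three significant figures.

t_c = [1/(k_2−k_1)] ln[(k_2/k_1)(1 − D₀(k_2−k_1)/(k_1 L₀))]
= [1/(1.89−0.0941)] ln[(1.89/0.0941)(1 − 0.311×1.796/(0.0941×15.6))]
= (1/1.796) ln[20.09 × 0.6195] = 0.5568 × ln(12.44) = 0.5568 × 2.521 = 1.404 d.
D_c = (k_1/k_2) L₀ e^(−k_1 t_c) = (0.0941/1.89) × 15.6 × e^(−0.0941×1.404) = 0.04979 × 15.6 × 0.8763 = 0.6806 mg/L.
Minimum DO = C_s − D_c = 11.0 − 0.6806 = 10.32 mg/L.

t_c ≈ 1.40 d; D_c ≈ 0.681 mg/L; min DO ≈ 10.3 mg/L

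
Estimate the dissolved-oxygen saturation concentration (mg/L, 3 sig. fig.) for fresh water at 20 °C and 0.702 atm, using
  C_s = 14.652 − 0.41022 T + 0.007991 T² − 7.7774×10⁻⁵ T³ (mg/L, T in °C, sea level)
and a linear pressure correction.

At sea level: C_s = 14.652 − 0.41022×20 + 0.007991×20² − 7.7774×10⁻⁵×20³ = 9.022 mg/L.
Pressure correction: C_s' = 9.022 × 0.702 = 6.333 mg/L.

C_s ≈ 6.33 mg/L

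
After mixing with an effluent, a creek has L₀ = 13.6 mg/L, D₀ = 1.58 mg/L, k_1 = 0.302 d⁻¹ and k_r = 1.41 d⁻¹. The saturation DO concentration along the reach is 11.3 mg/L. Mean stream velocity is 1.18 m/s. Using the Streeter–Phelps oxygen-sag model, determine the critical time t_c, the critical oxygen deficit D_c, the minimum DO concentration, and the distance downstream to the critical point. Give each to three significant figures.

t_c = [1/(k_r−k_1)] ln[(k_r/k_1)(1 − D₀(k_r−k_1)/(k_1 L₀))]
= [1/(1.41−0.302)] ln[(1.41/0.302)(1 − 1.58×1.108/(0.302×13.6))]
= (1/1.108) ln[4.669 × 0.5738] = 0.9025 × ln(2.679) = 0.9025 × 0.9854 = 0.8893 d.
D_c = (k_1/k_r) L₀ e^(−k_1 t_c) = (0.302/1.41) × 13.6 × e^(−0.302×0.8893) = 0.2142 × 13.6 × 0.7645 = 2.227 mg/L.
Minimum DO = C_s − D_c = 11.3 − 2.227 = 9.073 mg/L.
x_c = v t_c = 1.18 m/s × 0.8893 d × 86400 s/d = 90670 m ≈ 90.7 km.

t_c ≈ 0.889 d; D_c ≈ 2.23 mg/L; min DO ≈ 9.07 mg/L; x_c ≈ 90.7 km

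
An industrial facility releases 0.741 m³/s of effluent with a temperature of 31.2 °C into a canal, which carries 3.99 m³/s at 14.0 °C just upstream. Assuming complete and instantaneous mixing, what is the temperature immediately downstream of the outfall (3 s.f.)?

16.7 °C

Flow-weighted mixing: C = (Q_r C_r + Q_w C_w)/(Q_r + Q_w)
= (3.99×14.0 + 0.741×31.2)/(3.99 + 0.741) = 78.98/4.731 = 16.69 °C.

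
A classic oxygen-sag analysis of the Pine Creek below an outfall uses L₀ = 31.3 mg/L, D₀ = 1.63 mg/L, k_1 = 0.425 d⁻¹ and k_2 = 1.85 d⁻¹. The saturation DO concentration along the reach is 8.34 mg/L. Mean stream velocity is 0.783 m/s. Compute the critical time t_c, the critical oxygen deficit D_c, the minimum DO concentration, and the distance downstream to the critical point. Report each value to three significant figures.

t_c ≈ 0.898 d; D_c ≈ 4.91 mg/L; min DO ≈ 3.43 mg/L; x_c ≈ 60.7 km

At the critical point dD/dt = 0, so k_1 L₀ e^(−k_1 t) = k_2 D. Substituting D(t) from the Streeter–Phelps equation and solving for t gives
t_c = ln[(k_2/k_1)(1 − D₀(k_2−k_1)/(k_1 L₀))] / (k_2−k_1).
Here k_2−k_1 = 1.425 d⁻¹ and 1 − D₀(k_2−k_1)/(k_1 L₀) = 1 − 1.63×1.425/(0.425×31.3) = 0.8254, so
t_c = ln(4.353 × 0.8254) / 1.425 = 1.279 / 1.425 = 0.8975 d.
L(t_c) = L₀ e^(−k_1 t_c) = 31.3 × 0.6829 = 21.37 mg/L, and at the critical point k_2 D_c = k_1 L, so D_c = (0.425/1.85) × 21.37 = 4.910 mg/L.
Minimum DO = C_s − D_c = 8.34 − 4.910 = 3.430 mg/L.
x_c = v t_c = 0.783 m/s × 0.8975 d × 86400 s/d = 60720 m ≈ 60.7 km.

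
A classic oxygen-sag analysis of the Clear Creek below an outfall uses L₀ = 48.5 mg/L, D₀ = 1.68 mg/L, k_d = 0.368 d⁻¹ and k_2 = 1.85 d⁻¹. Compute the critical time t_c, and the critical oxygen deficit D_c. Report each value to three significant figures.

t_c ≈ 0.988 d; D_c ≈ 6.71 mg/L

t_c = [1/(k_2−k_d)] ln[(k_2/k_d)(1 − D₀(k_2−k_d)/(k_d L₀))]
= [1/(1.85−0.368)] ln[(1.85/0.368)(1 − 1.68×1.482/(0.368×48.5))]
= (1/1.482) ln[5.027 × 0.8605] = 0.6748 × ln(4.326) = 0.6748 × 1.465 = 0.9883 d.
L(t_c) = L₀ e^(−k_d t_c) = 48.5 × 0.6951 = 33.71 mg/L, and at the critical point k_2 D_c = k_d L, so D_c = (0.368/1.85) × 33.71 = 6.706 mg/L.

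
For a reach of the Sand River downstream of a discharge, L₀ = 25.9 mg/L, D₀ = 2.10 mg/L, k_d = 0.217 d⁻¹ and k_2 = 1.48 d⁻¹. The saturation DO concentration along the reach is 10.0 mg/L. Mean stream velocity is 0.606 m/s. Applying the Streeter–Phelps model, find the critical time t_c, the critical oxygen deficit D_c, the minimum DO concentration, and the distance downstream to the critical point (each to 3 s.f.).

t_c = [1/(k_2−k_d)] ln[(k_2/k_d)(1 − D₀(k_2−k_d)/(k_d L₀))]
= [1/(1.48−0.217)] ln[(1.48/0.217)(1 − 2.10×1.263/(0.217×25.9))]
= (1/1.263) ln[6.820 × 0.5281] = 0.7918 × ln(3.602) = 0.7918 × 1.281 = 1.015 d.
D_c = (k_d/k_2) L₀ e^(−k_d t_c) = (0.217/1.48) × 25.9 × e^(−0.217×1.015) = 0.1466 × 25.9 × 0.8024 = 3.047 mg/L.
Minimum DO = C_s − D_c = 10.0 − 3.047 = 6.953 mg/L.
x_c = v t_c = 0.606 m/s × 1.015 d × 86400 s/d = 53120 m ≈ 53.1 km.

t_c ≈ 1.01 d; D_c ≈ 3.05 mg/L; min DO ≈ 6.95 mg/L; x_c ≈ 53.1 km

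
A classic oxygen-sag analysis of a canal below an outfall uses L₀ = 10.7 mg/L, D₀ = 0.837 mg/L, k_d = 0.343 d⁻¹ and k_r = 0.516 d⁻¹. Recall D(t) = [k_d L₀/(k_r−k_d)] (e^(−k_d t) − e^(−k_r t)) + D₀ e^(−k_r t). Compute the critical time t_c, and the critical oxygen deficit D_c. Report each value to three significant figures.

t_c ≈ 2.13 d; D_c ≈ 3.43 mg/L

t_c = [1/(k_r−k_d)] ln[(k_r/k_d)(1 − D₀(k_r−k_d)/(k_d L₀))]
= [1/(0.516−0.343)] ln[(0.516/0.343)(1 − 0.837×0.1730/(0.343×10.7))]
= (1/0.1730) ln[1.504 × 0.9605] = 5.780 × ln(1.445) = 5.780 × 0.3681 = 2.128 d.
L(t_c) = L₀ e^(−k_d t_c) = 10.7 × 0.4820 = 5.157 mg/L, and at the critical point k_r D_c = k_d L, so D_c = (0.343/0.516) × 5.157 = 3.428 mg/L.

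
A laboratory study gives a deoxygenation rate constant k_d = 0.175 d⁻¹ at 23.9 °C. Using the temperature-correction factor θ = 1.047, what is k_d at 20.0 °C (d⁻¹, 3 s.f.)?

k_d ≈ 0.146 d⁻¹

k_d(T₂) = k_d(T₁) · θ^(T₂−T₁) = 0.175 × 1.047^(20.0−23.9)
= 0.175 × 1.047^-3.90 = 0.175 × 0.8360 = 0.1463 d⁻¹.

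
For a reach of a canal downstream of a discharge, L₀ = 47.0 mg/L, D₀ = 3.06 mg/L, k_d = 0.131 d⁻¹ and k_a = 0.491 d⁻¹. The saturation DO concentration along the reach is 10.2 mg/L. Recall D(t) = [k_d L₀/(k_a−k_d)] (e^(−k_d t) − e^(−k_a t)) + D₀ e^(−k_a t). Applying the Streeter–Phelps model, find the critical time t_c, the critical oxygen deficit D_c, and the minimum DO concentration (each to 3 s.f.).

t_c ≈ 3.12 d; D_c ≈ 8.33 mg/L; min DO ≈ 1.87 mg/L

At the critical point dD/dt = 0, so k_d L₀ e^(−k_d t) = k_a D. Substituting D(t) from the Streeter–Phelps equation and solving for t gives
t_c = ln[(k_a/k_d)(1 − D₀(k_a−k_d)/(k_d L₀))] / (k_a−k_d).
Here k_a−k_d = 0.3600 d⁻¹ and 1 − D₀(k_a−k_d)/(k_d L₀) = 1 − 3.06×0.3600/(0.131×47.0) = 0.8211, so
t_c = ln(3.748 × 0.8211) / 0.3600 = 1.124 / 0.3600 = 3.123 d.
D_c = (k_d/k_a) L₀ e^(−k_d t_c) = (0.131/0.491) × 47.0 × e^(−0.131×3.123) = 0.2668 × 47.0 × 0.6643 = 8.330 mg/L.
Minimum DO = C_s − D_c = 10.2 − 8.330 = 1.870 mg/L.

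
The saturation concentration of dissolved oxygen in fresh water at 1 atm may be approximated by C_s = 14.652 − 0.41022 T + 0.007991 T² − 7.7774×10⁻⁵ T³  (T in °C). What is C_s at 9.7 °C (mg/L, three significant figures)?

C_s ≈ 11.4 mg/L

C_s = 14.652 − 0.41022×9.7 + 0.007991×9.7² − 7.7774×10⁻⁵×9.7³ = 11.35 mg/L.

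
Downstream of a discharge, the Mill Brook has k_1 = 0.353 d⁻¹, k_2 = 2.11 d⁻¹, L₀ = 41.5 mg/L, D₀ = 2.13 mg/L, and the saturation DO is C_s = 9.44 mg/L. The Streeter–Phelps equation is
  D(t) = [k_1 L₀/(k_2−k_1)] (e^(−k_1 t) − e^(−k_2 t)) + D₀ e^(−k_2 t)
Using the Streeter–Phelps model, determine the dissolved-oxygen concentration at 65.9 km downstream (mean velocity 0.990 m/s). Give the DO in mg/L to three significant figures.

Travel time t = x/v = 65.9 km / (0.990 m/s) = 65900 m / 0.990 m/s = 66570 s = 0.7704 d.
k_1 L₀/(k_2−k_1) = 0.353×41.5/(2.11−0.353) = 14.65/1.757 = 8.338 mg/L.
e^(−k_1 t) = e^(−0.353×0.7704) = 0.7619; e^(−k_2 t) = e^(−2.11×0.7704) = 0.1968.
D = 8.338 × (0.7619 − 0.1968) + 2.13 × 0.1968 = 4.712 + 0.4192 = 5.131 mg/L.
DO = C_s − D = 9.44 − 5.131 = 4.309 mg/L.

DO ≈ 4.31 mg/L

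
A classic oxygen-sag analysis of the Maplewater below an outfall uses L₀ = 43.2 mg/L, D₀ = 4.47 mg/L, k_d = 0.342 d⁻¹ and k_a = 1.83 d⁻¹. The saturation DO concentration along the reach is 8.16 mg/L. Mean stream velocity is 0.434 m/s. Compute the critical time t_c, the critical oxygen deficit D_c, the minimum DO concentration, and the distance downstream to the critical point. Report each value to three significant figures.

t_c ≈ 0.725 d; D_c ≈ 6.30 mg/L; min DO ≈ 1.86 mg/L; x_c ≈ 27.2 km

At the critical point dD/dt = 0, so k_d L₀ e^(−k_d t) = k_a D. Substituting D(t) from the Streeter–Phelps equation and solving for t gives
t_c = ln[(k_a/k_d)(1 − D₀(k_a−k_d)/(k_d L₀))] / (k_a−k_d).
Here k_a−k_d = 1.488 d⁻¹ and 1 − D₀(k_a−k_d)/(k_d L₀) = 1 − 4.47×1.488/(0.342×43.2) = 0.5498, so
t_c = ln(5.351 × 0.5498) / 1.488 = 1.079 / 1.488 = 0.7252 d.
L(t_c) = L₀ e^(−k_d t_c) = 43.2 × 0.7804 = 33.71 mg/L, and at the critical point k_a D_c = k_d L, so D_c = (0.342/1.83) × 33.71 = 6.300 mg/L.
Minimum DO = C_s − D_c = 8.16 − 6.300 = 1.860 mg/L.
x_c = v t_c = 0.434 m/s × 0.7252 d × 86400 s/d = 27190 m ≈ 27.2 km.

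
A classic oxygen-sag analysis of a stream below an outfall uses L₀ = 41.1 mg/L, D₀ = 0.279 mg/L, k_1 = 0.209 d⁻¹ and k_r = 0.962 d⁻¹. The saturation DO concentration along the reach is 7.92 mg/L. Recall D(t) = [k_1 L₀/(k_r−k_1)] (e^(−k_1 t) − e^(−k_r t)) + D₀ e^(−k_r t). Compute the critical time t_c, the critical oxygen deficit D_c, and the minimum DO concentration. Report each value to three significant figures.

t_c ≈ 1.99 d; D_c ≈ 5.89 mg/L; min DO ≈ 2.03 mg/L

At the critical point dD/dt = 0, so k_1 L₀ e^(−k_1 t) = k_r D. Substituting D(t) from the Streeter–Phelps equation and solving for t gives
t_c = ln[(k_r/k_1)(1 − D₀(k_r−k_1)/(k_1 L₀))] / (k_r−k_1).
Here k_r−k_1 = 0.7530 d⁻¹ and 1 − D₀(k_r−k_1)/(k_1 L₀) = 1 − 0.279×0.7530/(0.209×41.1) = 0.9755, so
t_c = ln(4.603 × 0.9755) / 0.7530 = 1.502 / 0.7530 = 1.995 d.
D_c = (k_1/k_r) L₀ e^(−k_1 t_c) = (0.209/0.962) × 41.1 × e^(−0.209×1.995) = 0.2173 × 41.1 × 0.6591 = 5.885 mg/L.
Minimum DO = C_s − D_c = 7.92 − 5.885 = 2.035 mg/L.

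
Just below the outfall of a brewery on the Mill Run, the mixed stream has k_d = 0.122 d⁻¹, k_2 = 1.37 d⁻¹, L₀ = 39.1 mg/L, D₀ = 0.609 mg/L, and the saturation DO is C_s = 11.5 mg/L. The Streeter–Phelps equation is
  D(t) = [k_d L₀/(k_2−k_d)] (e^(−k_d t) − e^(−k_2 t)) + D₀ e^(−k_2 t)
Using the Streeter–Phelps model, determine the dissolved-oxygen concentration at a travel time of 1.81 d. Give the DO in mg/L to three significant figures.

DO ≈ 8.70 mg/L

k_d L₀/(k_2−k_d) = 0.122×39.1/(1.37−0.122) = 4.770/1.248 = 3.822 mg/L.
e^(−k_d t) = e^(−0.122×1.810) = 0.8019; e^(−k_2 t) = e^(−1.37×1.810) = 0.08377.
D = 3.822 × (0.8019 − 0.08377) + 0.609 × 0.08377 = 2.745 + 0.05101 = 2.796 mg/L.
DO = C_s − D = 11.5 − 2.796 = 8.704 mg/L.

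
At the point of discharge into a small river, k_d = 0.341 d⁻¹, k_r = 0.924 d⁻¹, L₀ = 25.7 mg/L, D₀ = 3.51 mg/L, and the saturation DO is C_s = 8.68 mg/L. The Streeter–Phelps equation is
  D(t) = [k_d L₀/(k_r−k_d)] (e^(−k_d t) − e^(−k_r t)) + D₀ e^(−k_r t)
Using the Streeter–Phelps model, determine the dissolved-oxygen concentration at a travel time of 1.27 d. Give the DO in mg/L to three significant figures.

k_d L₀/(k_r−k_d) = 0.341×25.7/(0.924−0.341) = 8.764/0.5830 = 15.03 mg/L.
e^(−k_d t) = e^(−0.341×1.270) = 0.6485; e^(−k_r t) = e^(−0.924×1.270) = 0.3093.
D = 15.03 × (0.6485 − 0.3093) + 3.51 × 0.3093 = 5.099 + 1.086 = 6.185 mg/L.
DO = C_s − D = 8.68 − 6.185 = 2.495 mg/L.

DO ≈ 2.50 mg/L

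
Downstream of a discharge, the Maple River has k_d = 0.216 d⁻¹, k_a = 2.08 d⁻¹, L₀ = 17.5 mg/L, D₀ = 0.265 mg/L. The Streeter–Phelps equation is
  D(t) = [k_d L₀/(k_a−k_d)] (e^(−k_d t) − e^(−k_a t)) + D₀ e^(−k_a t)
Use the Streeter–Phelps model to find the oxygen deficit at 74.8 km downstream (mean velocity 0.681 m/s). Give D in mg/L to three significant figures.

D ≈ 1.42 mg/L

Travel time t = x/v = 74.8 km / (0.681 m/s) = 74800 m / 0.681 m/s = 109800 s = 1.271 d.
k_d L₀/(k_a−k_d) = 0.216×17.5/(2.08−0.216) = 3.780/1.864 = 2.028 mg/L.
e^(−k_d t) = e^(−0.216×1.271) = 0.7599; e^(−k_a t) = e^(−2.08×1.271) = 0.07106.
D = 2.028 × (0.7599 − 0.07106) + 0.265 × 0.07106 = 1.397 + 0.01883 = 1.416 mg/L.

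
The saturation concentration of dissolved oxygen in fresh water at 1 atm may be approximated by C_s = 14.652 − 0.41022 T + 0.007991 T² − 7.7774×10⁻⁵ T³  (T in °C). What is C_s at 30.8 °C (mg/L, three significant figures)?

C_s ≈ 7.33 mg/L

C_s = 14.652 − 0.41022×30.8 + 0.007991×30.8² − 7.7774×10⁻⁵×30.8³ = 7.325 mg/L.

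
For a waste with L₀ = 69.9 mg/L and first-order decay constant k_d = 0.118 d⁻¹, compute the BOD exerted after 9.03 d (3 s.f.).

y_t = L₀(1 − e^(−k_d t)) = 69.9 × (1 − e^(−0.118×9.03))
= 69.9 × (1 − 0.3445) = 69.9 × 0.6555 = 45.82 mg/L.

y ≈ 45.8 mg/L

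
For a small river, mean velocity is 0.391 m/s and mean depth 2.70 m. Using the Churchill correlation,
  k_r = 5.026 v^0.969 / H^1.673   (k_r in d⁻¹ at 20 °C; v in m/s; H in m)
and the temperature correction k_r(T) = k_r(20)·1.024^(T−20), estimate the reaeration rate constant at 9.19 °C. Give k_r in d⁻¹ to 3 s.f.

k_r(20) = 5.026 × 0.391^0.969 / 2.70^1.673 = 5.026 × 0.4025 / 5.268 = 0.3840 d⁻¹.
k_r(9.19) = 0.3840 × 1.024^(9.19−20) = 0.3840 × 0.7739 = 0.2972 d⁻¹.

k_r ≈ 0.297 d⁻¹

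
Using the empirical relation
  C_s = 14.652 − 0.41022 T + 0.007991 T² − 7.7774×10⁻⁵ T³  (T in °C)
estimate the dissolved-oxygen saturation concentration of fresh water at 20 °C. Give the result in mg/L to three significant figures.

C_s = 14.652 − 0.41022×20 + 0.007991×20² − 7.7774×10⁻⁵×20³ = 9.022 mg/L.

C_s ≈ 9.02 mg/L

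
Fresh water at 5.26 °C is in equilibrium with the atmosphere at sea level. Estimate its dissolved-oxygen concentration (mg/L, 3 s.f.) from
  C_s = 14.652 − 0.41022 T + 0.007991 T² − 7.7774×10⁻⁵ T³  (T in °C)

C_s ≈ 12.7 mg/L

C_s = 14.652 − 0.41022×5.26 + 0.007991×5.26² − 7.7774×10⁻⁵×5.26³ = 12.70 mg/L.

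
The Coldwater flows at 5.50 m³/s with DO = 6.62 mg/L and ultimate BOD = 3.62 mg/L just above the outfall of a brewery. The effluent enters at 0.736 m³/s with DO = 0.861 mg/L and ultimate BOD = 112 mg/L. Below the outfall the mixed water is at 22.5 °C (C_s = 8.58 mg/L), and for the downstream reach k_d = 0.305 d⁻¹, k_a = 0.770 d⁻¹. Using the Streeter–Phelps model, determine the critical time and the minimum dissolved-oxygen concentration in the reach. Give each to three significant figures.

t_c ≈ 1.39 d; minimum DO ≈ 4.32 mg/L

Mixed DO = (5.50×6.62 + 0.736×0.861)/(5.50+0.736) = 37.04/6.236 = 5.940 mg/L.
Mixed L₀ = (5.50×3.62 + 0.736×112)/(6.236) = 102.3/6.236 = 16.41 mg/L.
Initial deficit D₀ = C_s − DO₀ = 8.58 − 5.940 = 2.640 mg/L.
t_c = (1/0.4650) ln[(0.770/0.305)(1 − 2.640×0.4650/(0.305×16.41))] = 2.151 × ln(1.906) = 1.387 d.
D_c = (0.305/0.770) × 16.41 × e^(−0.305×1.387) = 0.3961 × 16.41 × 0.6551 = 4.259 mg/L.
Minimum DO = 8.58 − 4.259 = 4.321 mg/L.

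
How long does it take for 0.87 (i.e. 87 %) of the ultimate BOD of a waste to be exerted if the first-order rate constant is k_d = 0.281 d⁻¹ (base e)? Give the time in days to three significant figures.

t ≈ 7.26 d

y/L₀ = 1 − e^(−k_d t) = 0.87 ⇒ e^(−k_d t) = 0.130
t = −ln(0.130) / 0.281 = 2.040 / 0.281 = 7.261 d.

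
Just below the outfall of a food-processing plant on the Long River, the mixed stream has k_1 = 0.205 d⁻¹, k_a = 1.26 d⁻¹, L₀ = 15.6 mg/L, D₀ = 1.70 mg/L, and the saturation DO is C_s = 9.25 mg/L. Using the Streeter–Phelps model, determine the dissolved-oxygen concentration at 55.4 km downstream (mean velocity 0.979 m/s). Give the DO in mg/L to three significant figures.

Travel time t = x/v = 55.4 km / (0.979 m/s) = 55400 m / 0.979 m/s = 56590 s = 0.6550 d.
k_1 L₀/(k_a−k_1) = 0.205×15.6/(1.26−0.205) = 3.198/1.055 = 3.031 mg/L.
e^(−k_1 t) = e^(−0.205×0.6550) = 0.8744; e^(−k_a t) = e^(−1.26×0.6550) = 0.4381.
D = 3.031 × (0.8744 − 0.4381) + 1.70 × 0.4381 = 1.322 + 0.7448 = 2.067 mg/L.
DO = C_s − D = 9.25 − 2.067 = 7.183 mg/L.

DO ≈ 7.18 mg/L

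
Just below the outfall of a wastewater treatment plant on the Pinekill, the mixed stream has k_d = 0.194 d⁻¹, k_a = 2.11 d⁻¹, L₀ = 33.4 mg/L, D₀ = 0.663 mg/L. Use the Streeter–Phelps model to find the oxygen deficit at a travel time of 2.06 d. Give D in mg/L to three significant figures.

D ≈ 2.23 mg/L

k_d L₀/(k_a−k_d) = 0.194×33.4/(2.11−0.194) = 6.480/1.916 = 3.382 mg/L.
e^(−k_d t) = e^(−0.194×2.060) = 0.6706; e^(−k_a t) = e^(−2.11×2.060) = 0.01295.
D = 3.382 × (0.6706 − 0.01295) + 0.663 × 0.01295 = 2.224 + 0.008586 = 2.233 mg/L.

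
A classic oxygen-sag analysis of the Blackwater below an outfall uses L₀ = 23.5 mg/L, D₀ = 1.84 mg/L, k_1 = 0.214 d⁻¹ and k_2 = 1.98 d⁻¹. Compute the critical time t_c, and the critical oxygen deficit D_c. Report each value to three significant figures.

With k_2/k_1 = 9.252 and 1 − D₀(k_2−k_1)/(k_1 L₀) = 0.3539,
t_c = ln(9.252 × 0.3539) / (1.98 − 0.214) = ln(3.274) / 1.766 = 1.186/1.766 = 0.6716 d.
L(t_c) = L₀ e^(−k_1 t_c) = 23.5 × 0.8661 = 20.35 mg/L, and at the critical point k_2 D_c = k_1 L, so D_c = (0.214/1.98) × 20.35 = 2.200 mg/L.

t_c ≈ 0.672 d; D_c ≈ 2.20 mg/L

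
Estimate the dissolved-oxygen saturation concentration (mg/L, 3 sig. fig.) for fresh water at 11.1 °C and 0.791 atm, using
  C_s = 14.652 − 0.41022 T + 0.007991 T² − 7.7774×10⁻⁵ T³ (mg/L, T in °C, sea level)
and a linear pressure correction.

C_s ≈ 8.68 mg/L

At sea level: C_s = 14.652 − 0.41022×11.1 + 0.007991×11.1² − 7.7774×10⁻⁵×11.1³ = 10.98 mg/L.
Pressure correction: C_s' = 10.98 × 0.791 = 8.683 mg/L.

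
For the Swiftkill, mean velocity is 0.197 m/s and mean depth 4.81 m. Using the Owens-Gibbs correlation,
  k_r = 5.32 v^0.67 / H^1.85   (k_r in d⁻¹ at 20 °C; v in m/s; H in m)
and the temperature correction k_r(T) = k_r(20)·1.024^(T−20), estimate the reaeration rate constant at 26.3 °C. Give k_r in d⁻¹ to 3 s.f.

k_r(20) = 5.32 × 0.197^0.67 / 4.81^1.85 = 5.32 × 0.3367 / 18.28 = 0.09800 d⁻¹.
k_r(26.3) = 0.09800 × 1.024^(26.3−20) = 0.09800 × 1.161 = 0.1138 d⁻¹.

k_r ≈ 0.114 d⁻¹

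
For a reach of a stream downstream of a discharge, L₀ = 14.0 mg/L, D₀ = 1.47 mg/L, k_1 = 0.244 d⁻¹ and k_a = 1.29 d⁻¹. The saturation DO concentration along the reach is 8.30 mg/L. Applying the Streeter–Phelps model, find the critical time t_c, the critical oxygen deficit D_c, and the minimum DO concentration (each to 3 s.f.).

t_c ≈ 1.02 d; D_c ≈ 2.06 mg/L; min DO ≈ 6.24 mg/L

With k_a/k_1 = 5.287 and 1 − D₀(k_a−k_1)/(k_1 L₀) = 0.5499,
t_c = ln(5.287 × 0.5499) / (1.29 − 0.244) = ln(2.907) / 1.046 = 1.067/1.046 = 1.020 d.
D_c = (k_1/k_a) L₀ e^(−k_1 t_c) = (0.244/1.29) × 14.0 × e^(−0.244×1.020) = 0.1891 × 14.0 × 0.7796 = 2.065 mg/L.
Minimum DO = C_s − D_c = 8.30 − 2.065 = 6.235 mg/L.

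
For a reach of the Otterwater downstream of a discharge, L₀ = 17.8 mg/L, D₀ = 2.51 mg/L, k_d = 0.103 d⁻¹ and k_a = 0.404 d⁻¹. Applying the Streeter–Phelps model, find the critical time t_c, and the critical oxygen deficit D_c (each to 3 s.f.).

At the critical point dD/dt = 0, so k_d L₀ e^(−k_d t) = k_a D. Substituting D(t) from the Streeter–Phelps equation and solving for t gives
t_c = ln[(k_a/k_d)(1 − D₀(k_a−k_d)/(k_d L₀))] / (k_a−k_d).
Here k_a−k_d = 0.3010 d⁻¹ and 1 − D₀(k_a−k_d)/(k_d L₀) = 1 − 2.51×0.3010/(0.103×17.8) = 0.5879, so
t_c = ln(3.922 × 0.5879) / 0.3010 = 0.8355 / 0.3010 = 2.776 d.
L(t_c) = L₀ e^(−k_d t_c) = 17.8 × 0.7513 = 13.37 mg/L, and at the critical point k_a D_c = k_d L, so D_c = (0.103/0.404) × 13.37 = 3.410 mg/L.

t_c ≈ 2.78 d; D_c ≈ 3.41 mg/L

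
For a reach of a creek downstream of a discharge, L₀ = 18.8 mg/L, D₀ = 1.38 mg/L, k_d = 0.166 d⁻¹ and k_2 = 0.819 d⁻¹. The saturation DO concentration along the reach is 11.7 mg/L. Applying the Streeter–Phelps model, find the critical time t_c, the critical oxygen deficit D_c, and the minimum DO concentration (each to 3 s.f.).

At the critical point dD/dt = 0, so k_d L₀ e^(−k_d t) = k_2 D. Substituting D(t) from the Streeter–Phelps equation and solving for t gives
t_c = ln[(k_2/k_d)(1 − D₀(k_2−k_d)/(k_d L₀))] / (k_2−k_d).
Here k_2−k_d = 0.6530 d⁻¹ and 1 − D₀(k_2−k_d)/(k_d L₀) = 1 − 1.38×0.6530/(0.166×18.8) = 0.7112, so
t_c = ln(4.934 × 0.7112) / 0.6530 = 1.255 / 0.6530 = 1.922 d.
D_c = (k_d/k_2) L₀ e^(−k_d t_c) = (0.166/0.819) × 18.8 × e^(−0.166×1.922) = 0.2027 × 18.8 × 0.7268 = 2.769 mg/L.
Minimum DO = C_s − D_c = 11.7 − 2.769 = 8.931 mg/L.

t_c ≈ 1.92 d; D_c ≈ 2.77 mg/L; min DO ≈ 8.93 mg/L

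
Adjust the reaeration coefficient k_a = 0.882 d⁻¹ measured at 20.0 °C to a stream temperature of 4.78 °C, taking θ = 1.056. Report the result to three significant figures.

k_a(T₂) = k_a(T₁) · θ^(T₂−T₁) = 0.882 × 1.056^(4.78−20.0)
= 0.882 × 1.056^-15.2 = 0.882 × 0.4364 = 0.3849 d⁻¹.

k_a ≈ 0.385 d⁻¹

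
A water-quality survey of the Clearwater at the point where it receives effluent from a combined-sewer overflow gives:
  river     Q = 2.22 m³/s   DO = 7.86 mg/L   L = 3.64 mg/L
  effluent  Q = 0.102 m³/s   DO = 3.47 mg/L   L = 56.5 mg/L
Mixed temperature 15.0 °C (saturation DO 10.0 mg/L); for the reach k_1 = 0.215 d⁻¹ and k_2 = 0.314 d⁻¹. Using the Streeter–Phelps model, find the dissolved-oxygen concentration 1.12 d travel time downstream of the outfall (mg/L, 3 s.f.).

DO ≈ 7.29 mg/L

Mixed DO = (2.22×7.86 + 0.102×3.47)/(2.22+0.102) = 17.80/2.322 = 7.667 mg/L.
Mixed L₀ = (2.22×3.64 + 0.102×56.5)/(2.322) = 13.84/2.322 = 5.962 mg/L.
Initial deficit D₀ = C_s − DO₀ = 10.0 − 7.667 = 2.333 mg/L.
D(1.12) = [0.215×5.962/(0.314−0.215)](e^(−0.215×1.12) − e^(−0.314×1.12)) + 2.333 e^(−0.314×1.12)
= 12.95 × (0.7860 − 0.7035) + 2.333 × 0.7035 = 2.709 mg/L.
DO = 10.0 − 2.709 = 7.291 mg/L.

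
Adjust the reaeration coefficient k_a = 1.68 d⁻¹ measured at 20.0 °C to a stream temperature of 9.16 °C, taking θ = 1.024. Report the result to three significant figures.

k_a ≈ 1.30 d⁻¹

k_a(T₂) = k_a(T₁) · θ^(T₂−T₁) = 1.68 × 1.024^(9.16−20.0)
= 1.68 × 1.024^-10.8 = 1.68 × 0.7733 = 1.299 d⁻¹.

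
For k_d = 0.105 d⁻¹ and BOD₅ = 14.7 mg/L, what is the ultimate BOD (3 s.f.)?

L₀ ≈ 36.0 mg/L

BOD₅ = L₀(1 − e^(−5k_d)) ⇒ L₀ = BOD₅ / (1 − e^(−5×0.105))
= 14.7 / (1 − 0.5916) = 14.7 / 0.4084 = 35.99 mg/L.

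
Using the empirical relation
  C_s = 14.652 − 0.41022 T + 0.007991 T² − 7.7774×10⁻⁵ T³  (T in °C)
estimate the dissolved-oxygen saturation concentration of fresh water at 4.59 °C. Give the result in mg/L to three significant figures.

C_s ≈ 12.9 mg/L

C_s = 14.652 − 0.41022×4.59 + 0.007991×4.59² − 7.7774×10⁻⁵×4.59³ = 12.93 mg/L.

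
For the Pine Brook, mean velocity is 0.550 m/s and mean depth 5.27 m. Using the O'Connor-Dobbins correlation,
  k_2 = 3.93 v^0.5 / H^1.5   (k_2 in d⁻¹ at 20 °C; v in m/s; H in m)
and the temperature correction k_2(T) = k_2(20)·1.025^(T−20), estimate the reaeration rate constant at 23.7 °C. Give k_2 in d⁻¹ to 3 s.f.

k_2(20) = 3.93 × 0.550^0.5 / 5.27^1.5 = 3.93 × 0.7416 / 12.10 = 0.2409 d⁻¹.
k_2(23.7) = 0.2409 × 1.025^(23.7−20) = 0.2409 × 1.096 = 0.2640 d⁻¹.

k_2 ≈ 0.264 d⁻¹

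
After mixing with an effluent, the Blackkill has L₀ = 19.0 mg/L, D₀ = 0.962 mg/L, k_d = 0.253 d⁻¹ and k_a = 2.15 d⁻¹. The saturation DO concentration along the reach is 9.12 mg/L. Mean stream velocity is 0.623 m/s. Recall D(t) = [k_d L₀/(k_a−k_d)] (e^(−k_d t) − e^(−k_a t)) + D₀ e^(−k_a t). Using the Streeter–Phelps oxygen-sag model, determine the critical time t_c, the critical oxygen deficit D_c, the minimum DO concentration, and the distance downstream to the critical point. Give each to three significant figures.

t_c ≈ 0.876 d; D_c ≈ 1.79 mg/L; min DO ≈ 7.33 mg/L; x_c ≈ 47.2 km

With k_a/k_d = 8.498 and 1 − D₀(k_a−k_d)/(k_d L₀) = 0.6204,
t_c = ln(8.498 × 0.6204) / (2.15 − 0.253) = ln(5.272) / 1.897 = 1.662/1.897 = 0.8763 d.
D_c = (k_d/k_a) L₀ e^(−k_d t_c) = (0.253/2.15) × 19.0 × e^(−0.253×0.8763) = 0.1177 × 19.0 × 0.8011 = 1.791 mg/L.
Minimum DO = C_s − D_c = 9.12 − 1.791 = 7.329 mg/L.
x_c = v t_c = 0.623 m/s × 0.8763 d × 86400 s/d = 47170 m ≈ 47.2 km.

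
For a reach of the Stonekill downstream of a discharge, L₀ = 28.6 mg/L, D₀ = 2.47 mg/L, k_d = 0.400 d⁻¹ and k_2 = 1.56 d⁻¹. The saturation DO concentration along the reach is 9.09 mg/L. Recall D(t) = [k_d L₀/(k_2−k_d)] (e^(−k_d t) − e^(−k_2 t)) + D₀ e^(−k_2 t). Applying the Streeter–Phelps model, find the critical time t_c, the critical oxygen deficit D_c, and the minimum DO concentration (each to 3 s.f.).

t_c ≈ 0.925 d; D_c ≈ 5.07 mg/L; min DO ≈ 4.02 mg/L

At the critical point dD/dt = 0, so k_d L₀ e^(−k_d t) = k_2 D. Substituting D(t) from the Streeter–Phelps equation and solving for t gives
t_c = ln[(k_2/k_d)(1 − D₀(k_2−k_d)/(k_d L₀))] / (k_2−k_d).
Here k_2−k_d = 1.160 d⁻¹ and 1 − D₀(k_2−k_d)/(k_d L₀) = 1 − 2.47×1.160/(0.400×28.6) = 0.7495, so
t_c = ln(3.900 × 0.7495) / 1.160 = 1.073 / 1.160 = 0.9247 d.
L(t_c) = L₀ e^(−k_d t_c) = 28.6 × 0.6908 = 19.76 mg/L, and at the critical point k_2 D_c = k_d L, so D_c = (0.400/1.56) × 19.76 = 5.066 mg/L.
Minimum DO = C_s − D_c = 9.09 − 5.066 = 4.024 mg/L.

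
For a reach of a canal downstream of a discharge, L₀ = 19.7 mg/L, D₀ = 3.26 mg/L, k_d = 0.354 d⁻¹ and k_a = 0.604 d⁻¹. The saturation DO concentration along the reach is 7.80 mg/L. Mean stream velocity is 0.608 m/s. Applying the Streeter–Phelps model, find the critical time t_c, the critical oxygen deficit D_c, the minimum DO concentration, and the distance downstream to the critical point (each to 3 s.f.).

At the critical point dD/dt = 0, so k_d L₀ e^(−k_d t) = k_a D. Substituting D(t) from the Streeter–Phelps equation and solving for t gives
t_c = ln[(k_a/k_d)(1 − D₀(k_a−k_d)/(k_d L₀))] / (k_a−k_d).
Here k_a−k_d = 0.2500 d⁻¹ and 1 − D₀(k_a−k_d)/(k_d L₀) = 1 − 3.26×0.2500/(0.354×19.7) = 0.8831, so
t_c = ln(1.706 × 0.8831) / 0.2500 = 0.4100 / 0.2500 = 1.640 d.
D_c = (k_d/k_a) L₀ e^(−k_d t_c) = (0.354/0.604) × 19.7 × e^(−0.354×1.640) = 0.5861 × 19.7 × 0.5596 = 6.461 mg/L.
Minimum DO = C_s − D_c = 7.80 − 6.461 = 1.339 mg/L.
x_c = v t_c = 0.608 m/s × 1.640 d × 86400 s/d = 86150 m ≈ 86.2 km.

t_c ≈ 1.64 d; D_c ≈ 6.46 mg/L; min DO ≈ 1.34 mg/L; x_c ≈ 86.2 km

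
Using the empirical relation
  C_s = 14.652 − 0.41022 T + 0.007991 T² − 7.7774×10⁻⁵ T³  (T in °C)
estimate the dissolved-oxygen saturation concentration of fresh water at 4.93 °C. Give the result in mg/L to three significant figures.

C_s ≈ 12.8 mg/L

C_s = 14.652 − 0.41022×4.93 + 0.007991×4.93² − 7.7774×10⁻⁵×4.93³ = 12.81 mg/L.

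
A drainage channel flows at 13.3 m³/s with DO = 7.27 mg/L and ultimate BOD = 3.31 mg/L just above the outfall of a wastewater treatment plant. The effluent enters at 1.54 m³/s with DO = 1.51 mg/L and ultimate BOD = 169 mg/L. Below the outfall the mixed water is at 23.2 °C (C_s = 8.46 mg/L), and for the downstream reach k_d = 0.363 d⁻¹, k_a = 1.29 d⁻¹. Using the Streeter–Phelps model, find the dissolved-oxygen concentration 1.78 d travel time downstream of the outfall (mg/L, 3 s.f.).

DO ≈ 4.88 mg/L

Mixed DO = (13.3×7.27 + 1.54×1.51)/(13.3+1.54) = 99.02/14.84 = 6.672 mg/L.
Mixed L₀ = (13.3×3.31 + 1.54×169)/(14.84) = 304.3/14.84 = 20.50 mg/L.
Initial deficit D₀ = C_s − DO₀ = 8.46 − 6.672 = 1.788 mg/L.
D(1.78) = [0.363×20.50/(1.29−0.363)](e^(−0.363×1.78) − e^(−1.29×1.78)) + 1.788 e^(−1.29×1.78)
= 8.029 × (0.5241 − 0.1006) + 1.788 × 0.1006 = 3.580 mg/L.
DO = 8.46 − 3.580 = 4.880 mg/L.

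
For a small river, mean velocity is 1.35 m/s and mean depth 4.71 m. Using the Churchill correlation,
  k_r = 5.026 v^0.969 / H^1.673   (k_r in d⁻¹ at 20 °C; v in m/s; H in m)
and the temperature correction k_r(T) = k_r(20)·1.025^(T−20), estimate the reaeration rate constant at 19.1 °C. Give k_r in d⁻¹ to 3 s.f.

k_r ≈ 0.492 d⁻¹

k_r(20) = 5.026 × 1.35^0.969 / 4.71^1.673 = 5.026 × 1.337 / 13.36 = 0.5030 d⁻¹.
k_r(19.1) = 0.5030 × 1.025^(19.1−20) = 0.5030 × 0.9780 = 0.4919 d⁻¹.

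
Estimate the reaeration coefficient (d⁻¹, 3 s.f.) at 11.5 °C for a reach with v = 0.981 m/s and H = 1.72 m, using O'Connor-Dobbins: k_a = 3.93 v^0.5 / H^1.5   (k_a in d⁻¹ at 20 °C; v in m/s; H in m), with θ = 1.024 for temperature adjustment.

k_a(20) = 3.93 × 0.981^0.5 / 1.72^1.5 = 3.93 × 0.9905 / 2.256 = 1.726 d⁻¹.
k_a(11.5) = 1.726 × 1.024^(11.5−20) = 1.726 × 0.8174 = 1.411 d⁻¹.

k_a ≈ 1.41 d⁻¹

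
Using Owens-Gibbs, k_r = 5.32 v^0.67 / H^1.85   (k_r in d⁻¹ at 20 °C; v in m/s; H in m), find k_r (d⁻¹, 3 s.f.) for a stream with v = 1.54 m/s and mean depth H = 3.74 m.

k_r = 5.32 × 1.54^0.67 / 3.74^1.85 = 5.32 × 1.335 / 11.48 = 0.6191 d⁻¹.

k_r ≈ 0.619 d⁻¹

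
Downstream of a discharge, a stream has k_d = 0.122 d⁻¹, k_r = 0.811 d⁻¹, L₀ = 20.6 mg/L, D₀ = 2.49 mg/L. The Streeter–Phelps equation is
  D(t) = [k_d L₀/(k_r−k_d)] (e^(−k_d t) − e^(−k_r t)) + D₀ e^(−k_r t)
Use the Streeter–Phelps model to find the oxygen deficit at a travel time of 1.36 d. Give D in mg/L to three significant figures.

D ≈ 2.71 mg/L

k_d L₀/(k_r−k_d) = 0.122×20.6/(0.811−0.122) = 2.513/0.6890 = 3.648 mg/L.
e^(−k_d t) = e^(−0.122×1.360) = 0.8471; e^(−k_r t) = e^(−0.811×1.360) = 0.3319.
D = 3.648 × (0.8471 − 0.3319) + 2.49 × 0.3319 = 1.879 + 0.8264 = 2.706 mg/L.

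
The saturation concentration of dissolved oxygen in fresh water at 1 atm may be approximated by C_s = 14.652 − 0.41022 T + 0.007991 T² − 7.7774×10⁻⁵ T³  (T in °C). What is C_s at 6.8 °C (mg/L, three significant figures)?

C_s ≈ 12.2 mg/L

C_s = 14.652 − 0.41022×6.8 + 0.007991×6.8² − 7.7774×10⁻⁵×6.8³ = 12.21 mg/L.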